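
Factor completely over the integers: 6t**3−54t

Every term has a factor of 6t. Then t**2−9 = (t)² − (3)².

6t(t+3)(t−3)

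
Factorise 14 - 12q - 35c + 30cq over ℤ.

(5c - 2)(6q - 7)

Group as (30cq - 35c) + (-12q + 14) = 5c(6q - 7) - 2(6q - 7).
Both groups share the factor (6q - 7).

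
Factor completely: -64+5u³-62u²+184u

(5u-2)(u-4)(u-8)

Among the possible rational roots, u = 2/5 is a root, so (5u-2) is a factor; dividing leaves u²-12u+32.
The remaining quadratic factors as (u-4)(u-8).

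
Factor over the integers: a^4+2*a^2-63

(a^2+9)*(a^2-7)

Substitute u = a^2 to get a quadratic in u, then factor.
a^2-7 is irreducible over ℤ (7 is not a perfect square).
a^2+9 is irreducible over ℤ (sum of squares).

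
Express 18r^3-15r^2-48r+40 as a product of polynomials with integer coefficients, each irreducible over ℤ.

(6r-5)(3r^2-8)

Group as (18r^3-48r) + (-15r^2+40) = 6r(3r^2-8) - 5(3r^2-8).
Both groups share the factor (3r^2-8).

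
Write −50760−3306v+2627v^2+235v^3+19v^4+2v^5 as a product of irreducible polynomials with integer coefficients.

(2v+9)(v+10)(v−4)(v^2−v+141)

By the rational root theorem, v = −9/2 is a root, so (2v+9) is a factor; dividing leaves v^4+5v^3+95v^2+886v−5640.
Next, v = −10 is a root, giving the factor (v+10) and quotient v^3−5v^2+145v−564.
Next, v = 4 is a root, so (v−4) is a factor; dividing leaves v^2−v+141.
The quadratic v^2−v+141 has discriminant −563 < 0 and is irreducible over ℤ.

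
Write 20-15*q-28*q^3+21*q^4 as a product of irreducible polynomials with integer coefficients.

Group as (21*q^4-15*q) + (-28*q^3+20) = 3*q*(7*q^3-5) - 4*(7*q^3-5).
Both groups share the factor (7*q^3-5).

(3*q-4)*(7*q^3-5)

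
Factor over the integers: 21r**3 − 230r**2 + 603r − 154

Testing divisors of the constant over divisors of the leading coefficient, r = 7 is a root, so (r − 7) divides it; the quotient is 21r**2 − 83r + 22.
The remaining quadratic factors as (3r − 11)(7r − 2).

(3r − 11)(7r − 2)(r − 7)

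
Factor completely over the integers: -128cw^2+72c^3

8c(3c+4w)(3c-4w)

Every term has a factor of 8c. Then 9c^2-16w^2 = (3c)² − (4w)².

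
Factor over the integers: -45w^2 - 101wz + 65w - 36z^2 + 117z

Group: -9w(5w + 9z) + (-4z + 13)(5w + 9z); both groups contain (5w + 9z).

-(5w + 9z)(9w + 4z - 13)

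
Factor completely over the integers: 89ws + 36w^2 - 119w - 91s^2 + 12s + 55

(9w - 7s - 5)(4w + 13s - 11)

Group: 4w(9w - 7s - 5) + (13s - 11)(9w - 7s - 5); both groups contain (9w - 7s - 5).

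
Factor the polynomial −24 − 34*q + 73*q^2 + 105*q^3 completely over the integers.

(3*q + 2)*(5*q + 3)*(7*q − 4)

By the rational root theorem, q = −3/5 is a root, giving the factor (5*q + 3) and quotient 21*q^2 + 2*q − 8.
The remaining quadratic factors as (3*q + 2)(7*q − 4).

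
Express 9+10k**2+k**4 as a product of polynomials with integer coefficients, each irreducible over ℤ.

(k**2+1)(k**2+9)

Substitute u = k**2 to get a quadratic in u, then factor.
k**2+9 is irreducible over ℤ (sum of squares).
k**2+1 is irreducible over ℤ (sum of squares).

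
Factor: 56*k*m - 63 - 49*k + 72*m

Group as (56*k*m - 49*k) + (72*m - 63) = 7*k*(8*m - 7) + 9*(8*m - 7).
Both groups share the factor (8*m - 7).

(7*k + 9)*(8*m - 7)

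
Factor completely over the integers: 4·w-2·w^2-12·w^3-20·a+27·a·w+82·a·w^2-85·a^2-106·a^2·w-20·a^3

-(4·a-2·w+1)·(5·a-w)·(a+6·w+4)

Group: 4·a·(-5·a^2-29·a·w-20·a+6·w^2+4·w) + (-2·w+1)·(-5·a^2-29·a·w-20·a+6·w^2+4·w); both groups contain (-5·a^2-29·a·w-20·a+6·w^2+4·w), so (4·a-2·w+1) is a factor with cofactor -5·a^2-29·a·w-20·a+6·w^2+4·w.
The cofactor groups again: -5·a^2-29·a·w-20·a+6·w^2+4·w = -5·a·(a+6·w+4) + w·(a+6·w+4); both groups contain (a+6·w+4), giving -(5·a-w)·(a+6·w+4).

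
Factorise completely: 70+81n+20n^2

(4n+5)(5n+14)

Need a pair with product 20·70 = 1400 and sum 81: that's 25 and 56.
Split the middle term: 20n^2+25n + 56n+70 = 5n(4n+5) + 14(4n+5).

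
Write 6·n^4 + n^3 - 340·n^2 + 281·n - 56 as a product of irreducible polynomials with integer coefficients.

(2·n - 1)·(3·n - 1)·(n + 8)·(n - 7)

Testing divisors of the constant over divisors of the leading coefficient, n = 1/3 is a root, giving the factor (3·n - 1) and quotient 2·n^3 + n^2 - 113·n + 56.
Then n = 7 is a root, giving the factor (n - 7) and quotient 2·n^2 + 15·n - 8.
The remaining quadratic factors as (2·n - 1)(n + 8).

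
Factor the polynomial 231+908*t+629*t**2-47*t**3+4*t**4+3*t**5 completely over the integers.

(3*t+1)*(t+1)*(t+7)*(t**2-7*t+33)

Trying the rational-root candidates, t = -7 is a root, so (t+7) is a factor; dividing leaves 3*t**4-17*t**3+72*t**2+125*t+33.
Continuing, t = -1 is a root, so (t+1) is a factor; dividing leaves 3*t**3-20*t**2+92*t+33.
Next, t = -1/3 is a root, so (3*t+1) is a factor; dividing leaves t**2-7*t+33.
The quadratic t**2-7*t+33 has discriminant -83 < 0 and is irreducible over ℤ.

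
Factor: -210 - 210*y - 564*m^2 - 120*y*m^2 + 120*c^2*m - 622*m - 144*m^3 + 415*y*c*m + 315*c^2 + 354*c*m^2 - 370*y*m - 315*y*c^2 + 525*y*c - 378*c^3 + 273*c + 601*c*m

-(5*y + 6*c + 6*m + 5)*(7*c - 3*m - 7)*(9*c - 8*m - 6)

Group: 5*y*(-63*c^2 + 83*c*m + 105*c - 24*m^2 - 74*m - 42) + (6*c + 6*m + 5)*(-63*c^2 + 83*c*m + 105*c - 24*m^2 - 74*m - 42); both groups contain (-63*c^2 + 83*c*m + 105*c - 24*m^2 - 74*m - 42), so (5*y + 6*c + 6*m + 5) is a factor with cofactor -63*c^2 + 83*c*m + 105*c - 24*m^2 - 74*m - 42.
The cofactor groups again: -63*c^2 + 83*c*m + 105*c - 24*m^2 - 74*m - 42 = -9*c*(7*c - 3*m - 7) + (8*m + 6)*(7*c - 3*m - 7); both groups contain (7*c - 3*m - 7), giving -(9*c - 8*m - 6)*(7*c - 3*m - 7).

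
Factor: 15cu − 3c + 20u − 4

Group as (15cu − 3c) + (20u − 4) = 3c(5u − 1) + 4(5u − 1).
Both groups share the factor (5u − 1).

(3c + 4)(5u − 1)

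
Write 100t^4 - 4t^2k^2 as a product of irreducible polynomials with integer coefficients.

4t^2(5t - k)(5t + k)

Every term has a factor of 4t^2. Then 25t^2 - k^2 = (5t)² − (k)².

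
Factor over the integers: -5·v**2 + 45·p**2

5·(3·p + v)·(3·p - v)

Pull out the common factor 5; 9·p**2 - v**2 is a difference of squares.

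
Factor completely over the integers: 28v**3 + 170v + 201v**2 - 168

Testing divisors of the constant over divisors of the leading coefficient, v = -7/4 is a root, so (4v + 7) is a factor; dividing leaves 7v**2 + 38v - 24.
The remaining quadratic factors as (v + 6)(7v - 4).

(4v + 7)(7v - 4)(v + 6)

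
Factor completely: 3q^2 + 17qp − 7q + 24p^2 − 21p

(q + 3p)(3q + 8p − 7)

Group: q(3q + 8p − 7) + 3p(3q + 8p − 7); both groups contain (3q + 8p − 7).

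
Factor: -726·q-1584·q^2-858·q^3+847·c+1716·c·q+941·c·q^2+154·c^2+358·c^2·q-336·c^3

Group: 7·c·(-48·c^2+10·c·q+22·c+143·q^2+264·q+121) - 6·q·(-48·c^2+10·c·q+22·c+143·q^2+264·q+121); both groups contain (-48·c^2+10·c·q+22·c+143·q^2+264·q+121), so (7·c-6·q) is a factor with cofactor -48·c^2+10·c·q+22·c+143·q^2+264·q+121.
The cofactor groups again: -48·c^2+10·c·q+22·c+143·q^2+264·q+121 = -8·c·(6·c-11·q-11) + (-13·q-11)·(6·c-11·q-11); both groups contain (6·c-11·q-11), giving -(8·c+13·q+11)·(6·c-11·q-11).

-(6·c-11·q-11)·(7·c-6·q)·(8·c+13·q+11)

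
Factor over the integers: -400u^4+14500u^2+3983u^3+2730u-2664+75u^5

Trying the rational-root candidates, u = 1/3 is a root, so (3u-1) divides it; the quotient is 25u^4-125u^3+1286u^2+5262u+2664.
Next, u = -3/5 is a root, so (5u+3) divides it; the quotient is 5u^3-28u^2+274u+888.
Then u = -12/5 is a root, so (5u+12) divides it; the quotient is u^2-8u+74.
The quadratic u^2-8u+74 has discriminant -232 < 0 and is irreducible over ℤ.

(3u-1)(5u+12)(5u+3)(u^2-8u+74)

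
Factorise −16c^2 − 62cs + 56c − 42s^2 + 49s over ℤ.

Group: −2c(8c + 7s) + (−6s + 7)(8c + 7s); both groups contain (8c + 7s).

−(2c + 6s − 7)(8c + 7s)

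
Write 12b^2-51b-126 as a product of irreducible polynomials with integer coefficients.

3(4b+7)(b-6)

Pull out the common factor 3, then factor the remaining trinomial.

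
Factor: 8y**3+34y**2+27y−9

By the rational root theorem, y = −3/2 is a root, so (2y+3) divides it; the quotient is 4y**2+11y−3.
The remaining quadratic factors as (4y−1)(y+3).

(2y+3)(4y−1)(y+3)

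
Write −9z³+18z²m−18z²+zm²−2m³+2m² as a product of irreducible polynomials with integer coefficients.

−(z−2m+2)(3z−m)(3z+m)

Group: 3z(−3z²+7zm−6z−2m²+2m) + m(−3z²+7zm−6z−2m²+2m); both groups contain (−3z²+7zm−6z−2m²+2m), so (3z+m) is a factor with cofactor −3z²+7zm−6z−2m²+2m.
The cofactor groups again: −3z²+7zm−6z−2m²+2m = −3z(z−2m+2) + m(z−2m+2); both groups contain (z−2m+2), giving −(3z−m)(z−2m+2).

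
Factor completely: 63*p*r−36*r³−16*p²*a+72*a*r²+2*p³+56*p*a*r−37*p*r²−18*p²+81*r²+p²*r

Group: p*(2*p²−16*p*a−p*r−18*p+72*a*r−36*r²+81*r) + r*(2*p²−16*p*a−p*r−18*p+72*a*r−36*r²+81*r); both groups contain (2*p²−16*p*a−p*r−18*p+72*a*r−36*r²+81*r), so (p+r) is a factor with cofactor 2*p²−16*p*a−p*r−18*p+72*a*r−36*r²+81*r.
The cofactor groups again: 2*p²−16*p*a−p*r−18*p+72*a*r−36*r²+81*r = 2*p*(p−8*a+4*r−9) − 9*r*(p−8*a+4*r−9); both groups contain (p−8*a+4*r−9), giving (2*p−9*r)*(p−8*a+4*r−9).

(p−8*a+4*r−9)*(2*p−9*r)*(p+r)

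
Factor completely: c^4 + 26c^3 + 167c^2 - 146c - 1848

Trying the rational-root candidates, c = -4 is a root, so (c + 4) divides it; the quotient is c^3 + 22c^2 + 79c - 462.
Then c = -11 is a root, so (c + 11) divides it; the quotient is c^2 + 11c - 42.
The remaining quadratic factors as (c + 14)(c - 3).

(c + 11)(c + 14)(c + 4)(c - 3)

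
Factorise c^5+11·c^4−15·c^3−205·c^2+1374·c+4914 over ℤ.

Among the possible rational roots, c = −9 is a root, so (c+9) is a factor; dividing leaves c^4+2·c^3−33·c^2+92·c+546.
Continuing, c = −7 is a root, giving the factor (c+7) and quotient c^3−5·c^2+2·c+78.
Continuing, c = −3 is a root, giving the factor (c+3) and quotient c^2−8·c+26.
The quadratic c^2−8·c+26 has discriminant −40 < 0 and is irreducible over ℤ.

(c+3)·(c+7)·(c+9)·(c^2−8·c+26)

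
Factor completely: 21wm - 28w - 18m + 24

(3m - 4)(7w - 6)

Group as (21wm - 28w) + (-18m + 24) = 7w(3m - 4) - 6(3m - 4).
Both groups share the factor (3m - 4).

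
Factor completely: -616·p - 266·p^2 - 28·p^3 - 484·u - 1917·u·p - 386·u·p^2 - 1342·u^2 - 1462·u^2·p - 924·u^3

-(11·u + 14·p)·(14·u + 2·p + 11)·(6·u + p + 4)

Group: 11·u·(-84·u^2 - 26·u·p - 122·u - 2·p^2 - 19·p - 44) + 14·p·(-84·u^2 - 26·u·p - 122·u - 2·p^2 - 19·p - 44); both groups contain (-84·u^2 - 26·u·p - 122·u - 2·p^2 - 19·p - 44), so (11·u + 14·p) is a factor with cofactor -84·u^2 - 26·u·p - 122·u - 2·p^2 - 19·p - 44.
The cofactor groups again: -84·u^2 - 26·u·p - 122·u - 2·p^2 - 19·p - 44 = -6·u·(14·u + 2·p + 11) + (-p - 4)·(14·u + 2·p + 11); both groups contain (14·u + 2·p + 11), giving -(6·u + p + 4)·(14·u + 2·p + 11).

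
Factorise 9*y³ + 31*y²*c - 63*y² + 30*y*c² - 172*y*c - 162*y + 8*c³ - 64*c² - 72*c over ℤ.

(y + 2*c + 2)*(9*y + 4*c)*(y + c - 9)

Group: y*(9*y² + 22*y*c + 18*y + 8*c² + 8*c) + (c - 9)*(9*y² + 22*y*c + 18*y + 8*c² + 8*c); both groups contain (9*y² + 22*y*c + 18*y + 8*c² + 8*c), so (y + c - 9) is a factor with cofactor 9*y² + 22*y*c + 18*y + 8*c² + 8*c.
The cofactor groups again: 9*y² + 22*y*c + 18*y + 8*c² + 8*c = y*(9*y + 4*c) + (2*c + 2)*(9*y + 4*c); both groups contain (9*y + 4*c), giving (y + 2*c + 2)*(9*y + 4*c).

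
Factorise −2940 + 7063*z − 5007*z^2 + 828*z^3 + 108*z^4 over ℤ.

Among the possible rational roots, z = 5/6 is a root, so (6*z − 5) divides it; the quotient is 18*z^3 + 153*z^2 − 707*z + 588.
Continuing, z = −12 is a root, so (z + 12) is a factor; dividing leaves 18*z^2 − 63*z + 49.
The remaining quadratic factors as (3*z − 7)(6*z − 7).

(3*z − 7)*(6*z − 5)*(6*z − 7)*(z + 12)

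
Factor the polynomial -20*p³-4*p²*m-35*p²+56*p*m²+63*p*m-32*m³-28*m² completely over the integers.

-(5*p-4*m)*(p-m)*(4*p+8*m+7)

Group: p*(-20*p²-24*p*m-35*p+32*m²+28*m) - m*(-20*p²-24*p*m-35*p+32*m²+28*m); both groups contain (-20*p²-24*p*m-35*p+32*m²+28*m), so (p-m) is a factor with cofactor -20*p²-24*p*m-35*p+32*m²+28*m.
The cofactor groups again: -20*p²-24*p*m-35*p+32*m²+28*m = -5*p*(4*p+8*m+7) + 4*m*(4*p+8*m+7); both groups contain (4*p+8*m+7), giving -(5*p-4*m)*(4*p+8*m+7).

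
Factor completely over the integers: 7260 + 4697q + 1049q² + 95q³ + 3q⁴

(3q + 11)(q + 11)(q + 12)(q + 5)

Among the possible rational roots, q = -12 is a root, giving the factor (q + 12) and quotient 3q³ + 59q² + 341q + 605.
Next, q = -11 is a root, so (q + 11) is a factor; dividing leaves 3q² + 26q + 55.
The remaining quadratic factors as (3q + 11)(q + 5).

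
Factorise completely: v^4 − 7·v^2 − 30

Substitute u = v^2 to get a quadratic in u, then factor.
v^2 − 10 is irreducible over ℤ (10 is not a perfect square).
v^2 + 3 is irreducible over ℤ (always positive, so no real roots).

(v^2 + 3)·(v^2 − 10)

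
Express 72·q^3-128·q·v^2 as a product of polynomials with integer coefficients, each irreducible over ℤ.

Factor out 8·q, leaving 9·q^2-16·v^2, which is a difference of two squares.

8·q·(3·q+4·v)·(3·q-4·v)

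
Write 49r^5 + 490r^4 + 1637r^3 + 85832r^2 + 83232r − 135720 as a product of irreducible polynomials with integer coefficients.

Trying the rational-root candidates, r = −13/7 is a root, giving the factor (7r + 13) and quotient 7r^4 + 57r^3 + 128r^2 + 12024r − 10440.
Then r = 6/7 is a root, so (7r − 6) is a factor; dividing leaves r^3 + 9r^2 + 26r + 1740.
Continuing, r = −15 is a root, giving the factor (r + 15) and quotient r^2 − 6r + 116.
The quadratic r^2 − 6r + 116 has discriminant −428 < 0 and is irreducible over ℤ.

(7r + 13)(7r − 6)(r + 15)(r^2 − 6r + 116)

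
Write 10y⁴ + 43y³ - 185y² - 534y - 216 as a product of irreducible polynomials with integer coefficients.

By the rational root theorem, y = -9/5 is a root, so (5y + 9) divides it; the quotient is 2y³ + 5y² - 46y - 24.
Continuing, y = 4 is a root, giving the factor (y - 4) and quotient 2y² + 13y + 6.
The remaining quadratic factors as (2y + 1)(y + 6).

(2y + 1)(5y + 9)(y + 6)(y - 4)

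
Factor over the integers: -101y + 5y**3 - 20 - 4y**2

Trying the rational-root candidates, y = 5 is a root, so (y - 5) divides it; the quotient is 5y**2 + 21y + 4.
The remaining quadratic factors as (y + 4)(5y + 1).

(5y + 1)(y + 4)(y - 5)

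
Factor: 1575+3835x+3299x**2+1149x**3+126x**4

(3x+5)(6x+7)(7x+9)(x+5)

Testing divisors of the constant over divisors of the leading coefficient, x = -9/7 is a root, so (7x+9) divides it; the quotient is 18x**3+141x**2+290x+175.
Next, x = -5/3 is a root, giving the factor (3x+5) and quotient 6x**2+37x+35.
The remaining quadratic factors as (6x+7)(x+5).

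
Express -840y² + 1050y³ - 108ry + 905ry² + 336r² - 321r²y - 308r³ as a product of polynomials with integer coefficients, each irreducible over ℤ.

Group: 4r(-77r² - 215ry + 84r - 150y² + 120y) - 7y(-77r² - 215ry + 84r - 150y² + 120y); both groups contain (-77r² - 215ry + 84r - 150y² + 120y), so (4r - 7y) is a factor with cofactor -77r² - 215ry + 84r - 150y² + 120y.
The cofactor groups again: -77r² - 215ry + 84r - 150y² + 120y = -7r(11r + 15y - 12) - 10y(11r + 15y - 12); both groups contain (11r + 15y - 12), giving -(7r + 10y)(11r + 15y - 12).

-(11r + 15y - 12)(4r - 7y)(7r + 10y)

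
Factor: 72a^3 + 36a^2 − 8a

Pull out the common factor 4a, then factor the remaining trinomial.

4a(3a + 2)(6a − 1)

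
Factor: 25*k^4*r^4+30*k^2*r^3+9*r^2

r^2*(5*k^2*r+3)^2

Every term has a factor of r^2; factoring it out leaves 25*k^4*r^2+30*k^2*r+9.
Recognize a perfect-square trinomial with the parts 5*k^2*r and 3.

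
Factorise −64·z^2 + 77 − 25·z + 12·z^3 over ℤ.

(2·z − 11)·(6·z + 7)·(z − 1)

Testing divisors of the constant over divisors of the leading coefficient, z = 1 is a root, giving the factor (z − 1) and quotient 12·z^2 − 52·z − 77.
The remaining quadratic factors as (2·z − 11)(6·z + 7).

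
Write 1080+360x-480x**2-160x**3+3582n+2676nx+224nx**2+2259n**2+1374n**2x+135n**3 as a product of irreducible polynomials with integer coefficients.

(15n-4x+6)(9n+4x+12)(n+10x+15)

Group: 9n(15n**2+146nx+231n-40x**2+90) + (4x+12)(15n**2+146nx+231n-40x**2+90); both groups contain (15n**2+146nx+231n-40x**2+90), so (9n+4x+12) is a factor with cofactor 15n**2+146nx+231n-40x**2+90.
The cofactor groups again: 15n**2+146nx+231n-40x**2+90 = 15n(n+10x+15) + (-4x+6)(n+10x+15); both groups contain (n+10x+15), giving (15n-4x+6)(n+10x+15).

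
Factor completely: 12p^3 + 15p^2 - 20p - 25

(4p + 5)(3p^2 - 5)

Group as (12p^3 - 20p) + (15p^2 - 25) = 4p(3p^2 - 5) + 5(3p^2 - 5).
Both groups share the factor (3p^2 - 5).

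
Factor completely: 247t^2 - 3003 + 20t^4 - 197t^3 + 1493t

(4t + 11)(5t - 13)(t - 3)(t - 7)

Testing divisors of the constant over divisors of the leading coefficient, t = 7 is a root, giving the factor (t - 7) and quotient 20t^3 - 57t^2 - 152t + 429.
Continuing, t = 13/5 is a root, giving the factor (5t - 13) and quotient 4t^2 - t - 33.
The remaining quadratic factors as (4t + 11)(t - 3).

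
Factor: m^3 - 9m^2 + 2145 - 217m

(m + 15)(m - 11)(m - 13)

By the rational root theorem, m = 13 is a root, so (m - 13) is a factor; dividing leaves m^2 + 4m - 165.
The remaining quadratic factors as (m - 11)(m + 15).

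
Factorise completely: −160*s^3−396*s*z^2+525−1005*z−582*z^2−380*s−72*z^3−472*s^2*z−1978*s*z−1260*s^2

Group: 2*s*(−80*s^2−116*s*z−30*s−24*z^2−74*z+35) + (3*z+15)*(−80*s^2−116*s*z−30*s−24*z^2−74*z+35); both groups contain (−80*s^2−116*s*z−30*s−24*z^2−74*z+35), so (2*s+3*z+15) is a factor with cofactor −80*s^2−116*s*z−30*s−24*z^2−74*z+35.
The cofactor groups again: −80*s^2−116*s*z−30*s−24*z^2−74*z+35 = −8*s*(10*s+12*z−5) + (−2*z−7)*(10*s+12*z−5); both groups contain (10*s+12*z−5), giving −(8*s+2*z+7)*(10*s+12*z−5).

−(10*s+12*z−5)*(2*s+3*z+15)*(8*s+2*z+7)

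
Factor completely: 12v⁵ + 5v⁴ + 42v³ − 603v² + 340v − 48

(3v − 1)(4v − 1)(v − 3)(v² + 4v + 16)

Trying the rational-root candidates, v = 1/4 is a root, giving the factor (4v − 1) and quotient 3v⁴ + 2v³ + 11v² − 148v + 48.
Next, v = 3 is a root, giving the factor (v − 3) and quotient 3v³ + 11v² + 44v − 16.
Continuing, v = 1/3 is a root, so (3v − 1) divides it; the quotient is v² + 4v + 16.
The quadratic v² + 4v + 16 has discriminant −48 < 0 and is irreducible over ℤ.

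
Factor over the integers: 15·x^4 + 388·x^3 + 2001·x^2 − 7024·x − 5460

By the rational root theorem, x = −2/3 is a root, so (3·x + 2) is a factor; dividing leaves 5·x^3 + 126·x^2 + 583·x − 2730.
Then x = 14/5 is a root, giving the factor (5·x − 14) and quotient x^2 + 28·x + 195.
The remaining quadratic factors as (x + 13)(x + 15).

(3·x + 2)·(5·x − 14)·(x + 13)·(x + 15)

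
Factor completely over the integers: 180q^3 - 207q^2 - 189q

Pull out the common factor 9q, then factor the remaining trinomial.

9q(4q - 7)(5q + 3)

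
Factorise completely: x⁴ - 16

Write as (x²)² − (4)², then factor x² - 4 once more.

(x + 2)(x - 2)(x² + 4)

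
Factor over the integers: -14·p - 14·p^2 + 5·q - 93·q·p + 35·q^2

(5·q - 14·p)·(7·q + p + 1)

Group: 5·q·(7·q + p + 1) - 14·p·(7·q + p + 1); both groups contain (7·q + p + 1).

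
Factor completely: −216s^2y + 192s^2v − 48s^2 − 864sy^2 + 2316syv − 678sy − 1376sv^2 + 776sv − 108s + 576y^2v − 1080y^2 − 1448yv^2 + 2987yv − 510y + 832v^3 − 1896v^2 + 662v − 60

Group: 12s(−18sy + 16sv − 4s − 72y^2 + 181yv − 34y − 104v^2 + 42v − 4) + (−8v + 15)(−18sy + 16sv − 4s − 72y^2 + 181yv − 34y − 104v^2 + 42v − 4); both groups contain (−18sy + 16sv − 4s − 72y^2 + 181yv − 34y − 104v^2 + 42v − 4), so (12s − 8v + 15) is a factor with cofactor −18sy + 16sv − 4s − 72y^2 + 181yv − 34y − 104v^2 + 42v − 4.
The cofactor groups again: −18sy + 16sv − 4s − 72y^2 + 181yv − 34y − 104v^2 + 42v − 4 = −9y(2s + 8y − 13v + 2) + (8v − 2)(2s + 8y − 13v + 2); both groups contain (2s + 8y − 13v + 2), giving −(9y − 8v + 2)(2s + 8y − 13v + 2).

−(9y − 8v + 2)(12s − 8v + 15)(2s + 8y − 13v + 2)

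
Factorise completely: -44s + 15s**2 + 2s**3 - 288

(2s - 9)(s + 4)(s + 8)

Among the possible rational roots, s = -8 is a root, so (s + 8) is a factor; dividing leaves 2s**2 - s - 36.
The remaining quadratic factors as (2s - 9)(s + 4).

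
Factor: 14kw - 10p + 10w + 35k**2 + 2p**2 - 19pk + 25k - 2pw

Group: 2p(p - 7k - 5) + (-5k - 2w)(p - 7k - 5); both groups contain (p - 7k - 5).

(2p - 5k - 2w)(p - 7k - 5)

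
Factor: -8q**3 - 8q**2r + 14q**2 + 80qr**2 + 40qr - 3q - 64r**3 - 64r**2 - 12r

Group: q(-8q**2 + 24qr + 14q - 16r**2 - 16r - 3) + 4r(-8q**2 + 24qr + 14q - 16r**2 - 16r - 3); both groups contain (-8q**2 + 24qr + 14q - 16r**2 - 16r - 3), so (q + 4r) is a factor with cofactor -8q**2 + 24qr + 14q - 16r**2 - 16r - 3.
The cofactor groups again: -8q**2 + 24qr + 14q - 16r**2 - 16r - 3 = -4q(2q - 4r - 3) + (4r + 1)(2q - 4r - 3); both groups contain (2q - 4r - 3), giving -(4q - 4r - 1)(2q - 4r - 3).

-(2q - 4r - 3)(4q - 4r - 1)(q + 4r)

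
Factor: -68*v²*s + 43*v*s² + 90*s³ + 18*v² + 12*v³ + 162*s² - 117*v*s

Group: 6*v*(2*v² - 13*v*s + 18*s²) + (5*s + 9)*(2*v² - 13*v*s + 18*s²); both groups contain (2*v² - 13*v*s + 18*s²), so (6*v + 5*s + 9) is a factor with cofactor 2*v² - 13*v*s + 18*s².
The cofactor groups again: 2*v² - 13*v*s + 18*s² = v*(2*v - 9*s) - 2*s*(2*v - 9*s); both groups contain (2*v - 9*s), giving (v - 2*s)*(2*v - 9*s).

(v - 2*s)*(2*v - 9*s)*(6*v + 5*s + 9)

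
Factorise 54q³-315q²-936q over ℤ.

9q(6q+13)(q-8)

Pull out the common factor 9q, then factor the remaining trinomial.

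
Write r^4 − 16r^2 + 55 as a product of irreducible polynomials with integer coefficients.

(r^2 − 11)(r^2 − 5)

Substitute u = r^2 to get a quadratic in u, then factor.
r^2 − 11 is irreducible over ℤ (11 is not a perfect square).
r^2 − 5 is irreducible over ℤ (5 is not a perfect square).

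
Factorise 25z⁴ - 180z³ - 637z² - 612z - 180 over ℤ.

(5z + 3)(5z + 6)(z + 1)(z - 10)

Testing divisors of the constant over divisors of the leading coefficient, z = -6/5 is a root, so (5z + 6) is a factor; dividing leaves 5z³ - 42z² - 77z - 30.
Then z = -1 is a root, giving the factor (z + 1) and quotient 5z² - 47z - 30.
The remaining quadratic factors as (z - 10)(5z + 3).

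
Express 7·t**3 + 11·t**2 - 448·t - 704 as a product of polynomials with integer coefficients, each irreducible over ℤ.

Testing divisors of the constant over divisors of the leading coefficient, t = 8 is a root, so (t - 8) is a factor; dividing leaves 7·t**2 + 67·t + 88.
The remaining quadratic factors as (t + 8)(7·t + 11).

(7·t + 11)·(t + 8)·(t - 8)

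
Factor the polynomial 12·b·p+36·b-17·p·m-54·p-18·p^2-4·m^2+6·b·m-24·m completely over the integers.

Group: 6·b·(2·p+m+6) + (-9·p-4·m)·(2·p+m+6); both groups contain (2·p+m+6).

(6·b-9·p-4·m)·(2·p+m+6)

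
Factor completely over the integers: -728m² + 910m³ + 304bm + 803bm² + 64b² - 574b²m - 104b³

-(13b + 10m - 8)(2b + 13m)(4b - 7m)

Group: 13b(-8b² - 38bm + 91m²) + (10m - 8)(-8b² - 38bm + 91m²); both groups contain (-8b² - 38bm + 91m²), so (13b + 10m - 8) is a factor with cofactor -8b² - 38bm + 91m².
The cofactor groups again: -8b² - 38bm + 91m² = -2b(4b - 7m) - 13m(4b - 7m); both groups contain (4b - 7m), giving -(2b + 13m)(4b - 7m).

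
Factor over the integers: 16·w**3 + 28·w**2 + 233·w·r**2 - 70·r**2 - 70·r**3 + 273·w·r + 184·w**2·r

Group: 4·w·(4·w**2 + 39·w·r - 10·r**2) + (7·r + 7)·(4·w**2 + 39·w·r - 10·r**2); both groups contain (4·w**2 + 39·w·r - 10·r**2), so (4·w + 7·r + 7) is a factor with cofactor 4·w**2 + 39·w·r - 10·r**2.
The cofactor groups again: 4·w**2 + 39·w·r - 10·r**2 = 4·w·(w + 10·r) - r·(w + 10·r); both groups contain (w + 10·r), giving (4·w - r)·(w + 10·r).

(4·w - r)·(w + 10·r)·(4·w + 7·r + 7)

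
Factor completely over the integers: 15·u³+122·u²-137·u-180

(3·u-5)·(5·u+4)·(u+9)

Among the possible rational roots, u = 5/3 is a root, so (3·u-5) is a factor; dividing leaves 5·u²+49·u+36.
The remaining quadratic factors as (5·u+4)(u+9).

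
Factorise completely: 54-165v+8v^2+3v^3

Trying the rational-root candidates, v = 6 is a root, so (v-6) is a factor; dividing leaves 3v^2+26v-9.
The remaining quadratic factors as (v+9)(3v-1).

(3v-1)(v+9)(v-6)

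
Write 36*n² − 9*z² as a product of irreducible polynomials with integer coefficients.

9*(2*n + z)*(2*n − z)

Every term has a factor of 9. Then 4*n² − z² = (2*n)² − (z)².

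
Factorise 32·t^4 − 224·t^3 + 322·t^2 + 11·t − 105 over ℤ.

(2·t + 1)·(4·t − 3)·(4·t − 7)·(t − 5)

Testing divisors of the constant over divisors of the leading coefficient, t = 7/4 is a root, giving the factor (4·t − 7) and quotient 8·t^3 − 42·t^2 + 7·t + 15.
Continuing, t = 5 is a root, giving the factor (t − 5) and quotient 8·t^2 − 2·t − 3.
The remaining quadratic factors as (2·t + 1)(4·t − 3).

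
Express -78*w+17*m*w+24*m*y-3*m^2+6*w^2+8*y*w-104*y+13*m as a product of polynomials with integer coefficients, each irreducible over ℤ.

-(3*m+w-13)*(m-8*y-6*w)

Group: -3*m*(m-8*y-6*w) + (-w+13)*(m-8*y-6*w); both groups contain (m-8*y-6*w).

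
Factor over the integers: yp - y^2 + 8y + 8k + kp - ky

-(y - p - 8)(k + y)

Group: -k(y - p - 8) - y(y - p - 8); both groups contain (y - p - 8).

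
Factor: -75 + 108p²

3(6p + 5)(6p - 5)

Pull out the common factor 3; 36p² - 25 is a difference of squares.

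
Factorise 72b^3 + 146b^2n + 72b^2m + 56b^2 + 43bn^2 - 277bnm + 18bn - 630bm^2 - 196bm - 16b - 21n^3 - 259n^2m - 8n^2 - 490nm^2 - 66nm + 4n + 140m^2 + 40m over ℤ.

(2b + 3n + 7m + 2)(4b - n - 10m)(9b + 7n - 2)

Group: 4b(18b^2 + 41bn + 63bm + 14b + 21n^2 + 49nm + 8n - 14m - 4) + (-n - 10m)(18b^2 + 41bn + 63bm + 14b + 21n^2 + 49nm + 8n - 14m - 4); both groups contain (18b^2 + 41bn + 63bm + 14b + 21n^2 + 49nm + 8n - 14m - 4), so (4b - n - 10m) is a factor with cofactor 18b^2 + 41bn + 63bm + 14b + 21n^2 + 49nm + 8n - 14m - 4.
The cofactor groups again: 18b^2 + 41bn + 63bm + 14b + 21n^2 + 49nm + 8n - 14m - 4 = 9b(2b + 3n + 7m + 2) + (7n - 2)(2b + 3n + 7m + 2); both groups contain (2b + 3n + 7m + 2), giving (9b + 7n - 2)(2b + 3n + 7m + 2).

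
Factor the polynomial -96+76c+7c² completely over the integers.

(7c-8)(c+12)

Need a pair with product 7·(-96) = -672 and sum 76: that's 84 and -8.
Split the middle term: 7c²+84c - 8c-96 = 7c(c+12) - 8(c+12).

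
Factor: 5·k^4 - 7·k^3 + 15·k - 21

(5·k - 7)·(k^3 + 3)

Group as (5·k^4 + 15·k) + (-7·k^3 - 21) = 5·k·(k^3 + 3) - 7·(k^3 + 3).
Both groups share the factor (k^3 + 3).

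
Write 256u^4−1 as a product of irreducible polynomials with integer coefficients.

Write as (16u^2)² − (1)², then factor 16u^2−1 once more.

(4u+1)(4u−1)(16u^2+1)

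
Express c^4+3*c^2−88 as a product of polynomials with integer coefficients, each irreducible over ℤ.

(c^2+11)*(c^2−8)

Substitute u = c^2 to get a quadratic in u, then factor.
c^2+11 is irreducible over ℤ (always positive, so no real roots).
c^2−8 is irreducible over ℤ (8 is not a perfect square).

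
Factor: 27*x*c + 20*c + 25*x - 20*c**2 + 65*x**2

Group: 13*x*(5*x + 4*c) + (-5*c + 5)*(5*x + 4*c); both groups contain (5*x + 4*c).

(13*x - 5*c + 5)*(5*x + 4*c)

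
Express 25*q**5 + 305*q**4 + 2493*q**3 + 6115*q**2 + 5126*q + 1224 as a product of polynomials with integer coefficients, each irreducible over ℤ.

(5*q + 2)*(5*q + 9)*(q + 1)*(q**2 + 9*q + 68)

Among the possible rational roots, q = −1 is a root, giving the factor (q + 1) and quotient 25*q**4 + 280*q**3 + 2213*q**2 + 3902*q + 1224.
Continuing, q = −2/5 is a root, so (5*q + 2) divides it; the quotient is 5*q**3 + 54*q**2 + 421*q + 612.
Continuing, q = −9/5 is a root, so (5*q + 9) divides it; the quotient is q**2 + 9*q + 68.
The quadratic q**2 + 9*q + 68 has discriminant −191 < 0 and is irreducible over ℤ.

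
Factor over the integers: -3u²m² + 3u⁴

Every term has a factor of 3u². Then u² - m² = (u)² − (m)².

3u²(u - m)(u + m)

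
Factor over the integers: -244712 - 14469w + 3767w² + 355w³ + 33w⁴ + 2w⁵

(2w - 13)(w + 13)(w + 8)(w² + 2w + 181)

Among the possible rational roots, w = -13 is a root, so (w + 13) is a factor; dividing leaves 2w⁴ + 7w³ + 264w² + 335w - 18824.
Then w = -8 is a root, so (w + 8) divides it; the quotient is 2w³ - 9w² + 336w - 2353.
Next, w = 13/2 is a root, so (2w - 13) divides it; the quotient is w² + 2w + 181.
The quadratic w² + 2w + 181 has discriminant -720 < 0 and is irreducible over ℤ.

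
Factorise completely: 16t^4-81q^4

(2t-3q)(2t+3q)(4t^2+9q^2)

Difference of squares twice: with A = 2t and B = 3q, A⁴ − B⁴ = (A² − B²)(A² + B²), and A² − B² factors again.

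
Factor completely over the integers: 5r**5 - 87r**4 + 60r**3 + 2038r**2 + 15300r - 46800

(5r - 12)(r - 10)(r - 13)(r**2 + 8r + 30)

Testing divisors of the constant over divisors of the leading coefficient, r = 12/5 is a root, giving the factor (5r - 12) and quotient r**4 - 15r**3 - 24r**2 + 350r + 3900.
Then r = 10 is a root, giving the factor (r - 10) and quotient r**3 - 5r**2 - 74r - 390.
Next, r = 13 is a root, so (r - 13) divides it; the quotient is r**2 + 8r + 30.
The quadratic r**2 + 8r + 30 has discriminant -56 < 0 and is irreducible over ℤ.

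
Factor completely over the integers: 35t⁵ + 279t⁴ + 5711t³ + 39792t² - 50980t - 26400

Among the possible rational roots, t = -2/5 is a root, giving the factor (5t + 2) and quotient 7t⁴ + 53t³ + 1121t² + 7510t - 13200.
Then t = -8 is a root, giving the factor (t + 8) and quotient 7t³ - 3t² + 1145t - 1650.
Next, t = 10/7 is a root, so (7t - 10) is a factor; dividing leaves t² + t + 165.
The quadratic t² + t + 165 has discriminant -659 < 0 and is irreducible over ℤ.

(5t + 2)(7t - 10)(t + 8)(t² + t + 165)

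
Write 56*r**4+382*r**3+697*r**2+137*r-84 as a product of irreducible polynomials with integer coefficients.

(2*r+7)*(4*r-1)*(7*r+4)*(r+3)

Testing divisors of the constant over divisors of the leading coefficient, r = -3 is a root, so (r+3) divides it; the quotient is 56*r**3+214*r**2+55*r-28.
Next, r = -4/7 is a root, so (7*r+4) divides it; the quotient is 8*r**2+26*r-7.
The remaining quadratic factors as (4*r-1)(2*r+7).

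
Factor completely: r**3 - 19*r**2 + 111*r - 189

(r - 3)*(r - 7)*(r - 9)

Among the possible rational roots, r = 7 is a root, so (r - 7) divides it; the quotient is r**2 - 12*r + 27.
The remaining quadratic factors as (r - 3)(r - 9).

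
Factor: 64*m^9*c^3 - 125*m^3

Every term has a factor of m^3; factoring it out leaves 64*m^6*c^3 - 125.
Recognize a difference of cubes with the parts 4*m^2*c and 5.

m^3*(4*m^2*c - 5)*(16*m^4*c^2 + 20*m^2*c + 25)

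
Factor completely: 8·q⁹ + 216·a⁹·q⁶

8·q⁶·(3·a³ + q)·(9·a⁶ − 3·a³·q + q²)

Factor out 8·q⁶ first: what remains is 27·a⁹ + q³.
Recognize a sum of cubes with the parts 3·a³ and q.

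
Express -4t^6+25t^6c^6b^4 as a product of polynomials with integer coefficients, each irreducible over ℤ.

t^6(5c^3b^2+2)(5c^3b^2-2)

Every term has a factor of t^6; factoring it out leaves 25c^6b^4-4.
Recognize a difference of squares with the parts 5c^3b^2 and 2.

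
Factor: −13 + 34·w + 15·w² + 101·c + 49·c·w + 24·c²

Group: 8·c·(3·c + 5·w + 13) + (3·w − 1)·(3·c + 5·w + 13); both groups contain (3·c + 5·w + 13).

(3·c + 5·w + 13)·(8·c + 3·w − 1)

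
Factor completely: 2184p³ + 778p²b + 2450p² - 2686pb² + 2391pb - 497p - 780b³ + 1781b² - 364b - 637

(12p - 13b + 13)(13p + 15b + 7)(14p + 4b - 7)

Group: 14p(156p² + 11pb + 253p - 195b² + 104b + 91) + (4b - 7)(156p² + 11pb + 253p - 195b² + 104b + 91); both groups contain (156p² + 11pb + 253p - 195b² + 104b + 91), so (14p + 4b - 7) is a factor with cofactor 156p² + 11pb + 253p - 195b² + 104b + 91.
The cofactor groups again: 156p² + 11pb + 253p - 195b² + 104b + 91 = 12p(13p + 15b + 7) + (-13b + 13)(13p + 15b + 7); both groups contain (13p + 15b + 7), giving (12p - 13b + 13)(13p + 15b + 7).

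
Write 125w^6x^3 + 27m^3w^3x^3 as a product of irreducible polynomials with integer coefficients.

w^3x^3(3m + 5w)(9m^2 − 15mw + 25w^2)

Pull out the common factor w^3x^3, leaving 27m^3 + 125w^3.
Recognize a sum of cubes with the parts 3m and 5w.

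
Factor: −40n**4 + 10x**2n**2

Every term has a factor of 10n**2. Then x**2 − 4n**2 = (x)² − (2n)².

10n**2(x − 2n)(x + 2n)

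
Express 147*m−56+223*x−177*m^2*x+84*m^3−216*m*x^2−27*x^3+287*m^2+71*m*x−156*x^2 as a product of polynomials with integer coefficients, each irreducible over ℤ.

Group: 7*m*(12*m^2−27*m*x+29*m−27*x^2+33*x−8) + (x+7)*(12*m^2−27*m*x+29*m−27*x^2+33*x−8); both groups contain (12*m^2−27*m*x+29*m−27*x^2+33*x−8), so (7*m+x+7) is a factor with cofactor 12*m^2−27*m*x+29*m−27*x^2+33*x−8.
The cofactor groups again: 12*m^2−27*m*x+29*m−27*x^2+33*x−8 = 3*m*(4*m+3*x−1) + (−9*x+8)*(4*m+3*x−1); both groups contain (4*m+3*x−1), giving (3*m−9*x+8)*(4*m+3*x−1).

(3*m−9*x+8)*(4*m+3*x−1)*(7*m+x+7)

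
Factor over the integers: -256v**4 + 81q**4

(3q)⁴ − (4v)⁴ = ((3q)² − (4v)²)((3q)² + (4v)²); the first factor splits again, the second (9q**2 + 16v**2) is irreducible.

(3q + 4v)(3q - 4v)(9q**2 + 16v**2)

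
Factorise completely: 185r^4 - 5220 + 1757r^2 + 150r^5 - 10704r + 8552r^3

(5r + 3)(5r - 6)(6r + 5)(r^2 + r + 58)

By the rational root theorem, r = -3/5 is a root, giving the factor (5r + 3) and quotient 30r^4 + 19r^3 + 1699r^2 - 668r - 1740.
Next, r = -5/6 is a root, giving the factor (6r + 5) and quotient 5r^3 - r^2 + 284r - 348.
Continuing, r = 6/5 is a root, giving the factor (5r - 6) and quotient r^2 + r + 58.
The quadratic r^2 + r + 58 has discriminant -231 < 0 and is irreducible over ℤ.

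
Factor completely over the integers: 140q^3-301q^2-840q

Pull out the common factor 7q, then factor the remaining trinomial.

7q(4q-15)(5q+8)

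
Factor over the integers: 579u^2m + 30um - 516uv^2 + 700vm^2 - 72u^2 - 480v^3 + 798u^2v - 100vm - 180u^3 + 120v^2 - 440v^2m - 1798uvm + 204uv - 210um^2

-(5u - 8v - 14m + 2)(12u + 6v - 5m)(3u - 10v)

Group: 5u(-36u^2 + 102uv + 15um + 60v^2 - 50vm) + (-8v - 14m + 2)(-36u^2 + 102uv + 15um + 60v^2 - 50vm); both groups contain (-36u^2 + 102uv + 15um + 60v^2 - 50vm), so (5u - 8v - 14m + 2) is a factor with cofactor -36u^2 + 102uv + 15um + 60v^2 - 50vm.
The cofactor groups again: -36u^2 + 102uv + 15um + 60v^2 - 50vm = -3u(12u + 6v - 5m) + 10v(12u + 6v - 5m); both groups contain (12u + 6v - 5m), giving -(3u - 10v)(12u + 6v - 5m).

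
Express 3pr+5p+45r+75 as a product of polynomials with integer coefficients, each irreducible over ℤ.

Group as (3pr+5p) + (45r+75) = p(3r+5) + 15(3r+5).
Both groups share the factor (3r+5).

(3r+5)(p+15)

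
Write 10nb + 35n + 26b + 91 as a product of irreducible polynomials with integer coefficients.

(2b + 7)(5n + 13)

Group as (10nb + 35n) + (26b + 91) = 5n(2b + 7) + 13(2b + 7).
Both groups share the factor (2b + 7).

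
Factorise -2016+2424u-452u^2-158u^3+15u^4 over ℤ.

(3u+14)(5u-6)(u-12)(u-2)

By the rational root theorem, u = 2 is a root, so (u-2) is a factor; dividing leaves 15u^3-128u^2-708u+1008.
Then u = -14/3 is a root, so (3u+14) is a factor; dividing leaves 5u^2-66u+72.
The remaining quadratic factors as (u-12)(5u-6).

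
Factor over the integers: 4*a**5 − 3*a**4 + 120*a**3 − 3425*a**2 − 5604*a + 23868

(4*a + 13)*(a − 2)*(a − 9)*(a**2 + 7*a + 102)

Among the possible rational roots, a = −13/4 is a root, so (4*a + 13) divides it; the quotient is a**4 − 4*a**3 + 43*a**2 − 996*a + 1836.
Next, a = 2 is a root, so (a − 2) divides it; the quotient is a**3 − 2*a**2 + 39*a − 918.
Next, a = 9 is a root, giving the factor (a − 9) and quotient a**2 + 7*a + 102.
The quadratic a**2 + 7*a + 102 has discriminant −359 < 0 and is irreducible over ℤ.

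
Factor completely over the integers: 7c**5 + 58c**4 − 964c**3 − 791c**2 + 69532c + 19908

(7c + 2)(c + 14)(c + 9)(c**2 − 15c + 79)

Testing divisors of the constant over divisors of the leading coefficient, c = −2/7 is a root, giving the factor (7c + 2) and quotient c**4 + 8c**3 − 140c**2 − 73c + 9954.
Next, c = −14 is a root, so (c + 14) is a factor; dividing leaves c**3 − 6c**2 − 56c + 711.
Continuing, c = −9 is a root, so (c + 9) divides it; the quotient is c**2 − 15c + 79.
The quadratic c**2 − 15c + 79 has discriminant −91 < 0 and is irreducible over ℤ.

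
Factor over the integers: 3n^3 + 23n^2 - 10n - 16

Among the possible rational roots, n = -8 is a root, so (n + 8) is a factor; dividing leaves 3n^2 - n - 2.
The remaining quadratic factors as (n - 1)(3n + 2).

(3n + 2)(n + 8)(n - 1)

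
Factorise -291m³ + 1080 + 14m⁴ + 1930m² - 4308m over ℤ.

(2m - 9)(7m - 2)(m - 10)(m - 6)

Testing divisors of the constant over divisors of the leading coefficient, m = 10 is a root, so (m - 10) is a factor; dividing leaves 14m³ - 151m² + 420m - 108.
Continuing, m = 6 is a root, so (m - 6) divides it; the quotient is 14m² - 67m + 18.
The remaining quadratic factors as (2m - 9)(7m - 2).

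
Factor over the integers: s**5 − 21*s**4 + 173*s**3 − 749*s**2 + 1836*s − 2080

Trying the rational-root candidates, s = 8 is a root, giving the factor (s − 8) and quotient s**4 − 13*s**3 + 69*s**2 − 197*s + 260.
Next, s = 4 is a root, so (s − 4) is a factor; dividing leaves s**3 − 9*s**2 + 33*s − 65.
Next, s = 5 is a root, giving the factor (s − 5) and quotient s**2 − 4*s + 13.
The quadratic s**2 − 4*s + 13 has discriminant −36 < 0 and is irreducible over ℤ.

(s − 4)*(s − 5)*(s − 8)*(s**2 − 4*s + 13)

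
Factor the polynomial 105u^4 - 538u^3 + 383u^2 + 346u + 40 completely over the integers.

(3u - 5)(5u + 2)(7u + 1)(u - 4)

Testing divisors of the constant over divisors of the leading coefficient, u = 4 is a root, giving the factor (u - 4) and quotient 105u^3 - 118u^2 - 89u - 10.
Next, u = -2/5 is a root, so (5u + 2) divides it; the quotient is 21u^2 - 32u - 5.
The remaining quadratic factors as (7u + 1)(3u - 5).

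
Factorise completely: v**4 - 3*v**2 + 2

(v + 1)*(v - 1)*(v**2 - 2)

Substitute u = v**2 to get a quadratic in u, then factor.
v**2 - 1 is a difference of squares.
v**2 - 2 is irreducible over ℤ (2 is not a perfect square).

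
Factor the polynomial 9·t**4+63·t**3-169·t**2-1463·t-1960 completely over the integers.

Trying the rational-root candidates, t = 5 is a root, so (t-5) is a factor; dividing leaves 9·t**3+108·t**2+371·t+392.
Then t = -7 is a root, giving the factor (t+7) and quotient 9·t**2+45·t+56.
The remaining quadratic factors as (3·t+7)(3·t+8).

(3·t+7)·(3·t+8)·(t+7)·(t-5)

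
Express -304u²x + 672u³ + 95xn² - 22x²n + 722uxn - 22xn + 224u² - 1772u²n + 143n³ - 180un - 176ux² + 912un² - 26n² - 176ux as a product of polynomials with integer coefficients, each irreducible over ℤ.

Group: 8u(84u² - 38ux - 232un + 28u - 22x² + 95xn - 22x + 143n² - 26n) + n(84u² - 38ux - 232un + 28u - 22x² + 95xn - 22x + 143n² - 26n); both groups contain (84u² - 38ux - 232un + 28u - 22x² + 95xn - 22x + 143n² - 26n), so (8u + n) is a factor with cofactor 84u² - 38ux - 232un + 28u - 22x² + 95xn - 22x + 143n² - 26n.
The cofactor groups again: 84u² - 38ux - 232un + 28u - 22x² + 95xn - 22x + 143n² - 26n = 14u(6u + 2x - 11n + 2) + (-11x - 13n)(6u + 2x - 11n + 2); both groups contain (6u + 2x - 11n + 2), giving (14u - 11x - 13n)(6u + 2x - 11n + 2).

(6u + 2x - 11n + 2)(14u - 11x - 13n)(8u + n)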